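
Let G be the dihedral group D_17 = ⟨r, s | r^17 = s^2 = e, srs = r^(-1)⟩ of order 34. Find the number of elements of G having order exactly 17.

16

Enumerating element orders in G gives 16 elements of order 17.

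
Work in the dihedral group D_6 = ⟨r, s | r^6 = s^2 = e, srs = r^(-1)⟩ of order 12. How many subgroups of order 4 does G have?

|G| = 12 and 4 | 12, so subgroups of order 4 are possible by Lagrange.
The subgroups of order 4 are: {e, r^3, r^2s, r^5s}; {e, r^3, s, r^3s}; {e, r^3, rs, r^4s}.
So G has 3 subgroups of order 4.

3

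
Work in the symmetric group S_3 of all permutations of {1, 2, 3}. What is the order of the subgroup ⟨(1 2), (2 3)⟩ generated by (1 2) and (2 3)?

|⟨(1 2)⟩| = 2 and |⟨(2 3)⟩| = 2, so |H| is a multiple of lcm(2, 2) = 2 and divides |G| = 6.
Closing {(1 2), (2 3)} under the group operation gives all of G, so |H| = 6.

6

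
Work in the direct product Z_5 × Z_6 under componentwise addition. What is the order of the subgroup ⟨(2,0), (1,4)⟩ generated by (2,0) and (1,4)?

15

|⟨(2,0)⟩| = 5 and |⟨(1,4)⟩| = 15, so |H| is a multiple of lcm(5, 15) = 15 and divides |G| = 30.
Closing under the operation: H = {(0,0), (0,2), (0,4), (1,0), (1,2), (1,4), (2,0), (2,2), (2,4), (3,0), (3,2), (3,4), (4,0), (4,2), (4,4)}, so |H| = 15.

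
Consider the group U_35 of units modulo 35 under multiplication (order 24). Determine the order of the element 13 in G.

4

Compute successive powers of 13 mod 35: 13, 29, 27, 1; 13^4 ≡ 1 (mod 35).
So |⟨13⟩| = 4.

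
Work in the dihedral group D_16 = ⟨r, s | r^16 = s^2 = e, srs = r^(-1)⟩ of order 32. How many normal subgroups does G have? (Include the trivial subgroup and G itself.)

G has 36 subgroups. Checking conjugation-invariance by order — order 1: 1/1 normal; order 2: 1/17 normal; order 4: 1/9 normal; order 8: 1/5 normal; order 16: 3/3 normal; order 32: 1/1 normal.
Total normal subgroups: 8.

8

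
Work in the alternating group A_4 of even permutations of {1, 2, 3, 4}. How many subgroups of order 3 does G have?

|G| = 12 and 3 | 12, so subgroups of order 3 are possible by Lagrange.
The subgroups of order 3 are: {e, (1 2 3), (1 3 2)}; {e, (1 2 4), (1 4 2)}; {e, (1 3 4), (1 4 3)}; {e, (2 3 4), (2 4 3)}.
So G has 4 subgroups of order 3.

4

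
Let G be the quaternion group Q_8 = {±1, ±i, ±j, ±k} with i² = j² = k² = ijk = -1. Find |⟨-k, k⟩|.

4

|⟨-k⟩| = 4 and |⟨k⟩| = 4, so |H| is a multiple of lcm(4, 4) = 4 and divides |G| = 8.
Closing under the operation: H = {1, -1, k, -k}, so |H| = 4.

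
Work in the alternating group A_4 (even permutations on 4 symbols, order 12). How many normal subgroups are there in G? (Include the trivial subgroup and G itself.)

G has 10 subgroups. Checking conjugation-invariance by order — order 1: 1/1 normal; order 2: 0/3 normal; order 3: 0/4 normal; order 4: 1/1 normal; order 12: 1/1 normal.
Total normal subgroups: 3.

3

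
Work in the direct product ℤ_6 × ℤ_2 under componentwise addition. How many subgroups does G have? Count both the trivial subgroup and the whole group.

|G| = 12, so by Lagrange every subgroup order divides 12. Divisors: 1, 2, 3, 4, 6, 12.
Subgroups by order — order 1: 1; order 2: 3; order 3: 1; order 4: 1; order 6: 3; order 12: 1.
Total: 1 + 3 + 1 + 1 + 3 + 1 = 10.

10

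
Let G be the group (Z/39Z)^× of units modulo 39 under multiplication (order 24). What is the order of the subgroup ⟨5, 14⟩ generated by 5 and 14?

8

|⟨5⟩| = 4 and |⟨14⟩| = 2, so |H| is a multiple of lcm(4, 2) = 4 and divides |G| = 24.
Closing under the operation: H = {1, 5, 8, 14, 25, 31, 34, 38}, so |H| = 8.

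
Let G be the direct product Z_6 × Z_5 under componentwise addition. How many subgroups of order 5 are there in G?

|G| = 30 and 5 | 30, so subgroups of order 5 are possible by Lagrange.
The subgroups of order 5 are: {(0,0), (0,1), (0,2), (0,3), (0,4)}.
So G has 1 subgroup of order 5.

1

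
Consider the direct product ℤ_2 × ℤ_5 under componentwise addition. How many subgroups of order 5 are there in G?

1

|G| = 10 and 5 | 10, so subgroups of order 5 are possible by Lagrange.
The subgroups of order 5 are: {(0,0), (0,1), (0,2), (0,3), (0,4)}.
So G has 1 subgroup of order 5.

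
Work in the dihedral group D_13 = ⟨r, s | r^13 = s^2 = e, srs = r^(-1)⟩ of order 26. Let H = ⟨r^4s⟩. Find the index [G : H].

13

|⟨r^4s⟩| = 2 and |G| = 26.
By Lagrange, [G : H] = |G|/|H| = 26/2 = 13.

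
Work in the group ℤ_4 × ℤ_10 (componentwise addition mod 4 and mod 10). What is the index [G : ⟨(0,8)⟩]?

8

|⟨(0,8)⟩| = 5 and |G| = 40.
By Lagrange, [G : H] = |G|/|H| = 40/5 = 8.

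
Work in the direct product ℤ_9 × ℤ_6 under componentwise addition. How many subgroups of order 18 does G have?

4

|G| = 54 and 18 | 54, so subgroups of order 18 are possible by Lagrange.
The subgroups of order 18 are: {(0,0), (0,1), (0,2), (0,3), (0,4), (0,5), (3,0), (3,1), (3,2), (3,3), (3,4), (3,5), (6,0), (6,1), (6,2), (6,3), (6,4), (6,5)}; {(0,0), (0,3), (1,0), (1,3), (2,0), (2,3), (3,0), (3,3), (4,0), (4,3), (5,0), (5,3), (6,0), (6,3), (7,0), (7,3), (8,0), (8,3)}; {(0,0), (0,3), (1,1), (1,4), (2,2), (2,5), (3,0), (3,3), (4,1), (4,4), (5,2), (5,5), (6,0), (6,3), (7,1), (7,4), (8,2), (8,5)}; {(0,0), (0,3), (1,2), (1,5), (2,1), (2,4), (3,0), (3,3), (4,2), (4,5), (5,1), (5,4), (6,0), (6,3), (7,2), (7,5), (8,1), (8,4)}.
So G has 4 subgroups of order 18.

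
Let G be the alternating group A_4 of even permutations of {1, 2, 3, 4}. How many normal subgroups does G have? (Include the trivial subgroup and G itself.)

G has 10 subgroups. Checking conjugation-invariance by order — order 1: 1/1 normal; order 2: 0/3 normal; order 3: 0/4 normal; order 4: 1/1 normal; order 12: 1/1 normal.
Total normal subgroups: 3.

3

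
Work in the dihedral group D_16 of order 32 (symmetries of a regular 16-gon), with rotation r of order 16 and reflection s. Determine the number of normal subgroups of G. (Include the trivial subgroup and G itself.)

G has 36 subgroups. Checking conjugation-invariance by order — order 1: 1/1 normal; order 2: 1/17 normal; order 4: 1/9 normal; order 8: 1/5 normal; order 16: 3/3 normal; order 32: 1/1 normal.
Total normal subgroups: 8.

8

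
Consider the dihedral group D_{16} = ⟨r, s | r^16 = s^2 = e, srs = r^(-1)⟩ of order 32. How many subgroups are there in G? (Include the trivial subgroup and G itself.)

|G| = 32, so by Lagrange every subgroup order divides 32. Divisors: 1, 2, 4, 8, 16, 32.
Subgroups by order — order 1: 1; order 2: 17; order 4: 9; order 8: 5; order 16: 3; order 32: 1.
Total: 1 + 17 + 9 + 5 + 3 + 1 = 36.

36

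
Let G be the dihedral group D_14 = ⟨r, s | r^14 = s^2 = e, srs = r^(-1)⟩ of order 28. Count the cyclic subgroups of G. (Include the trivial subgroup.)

18

Group the elements of G by the cyclic subgroup they generate; each cyclic subgroup of order d accounts for φ(d) elements.
Cyclic subgroups by order — order 1: 1; order 2: 15; order 7: 1; order 14: 1.
Total: 18.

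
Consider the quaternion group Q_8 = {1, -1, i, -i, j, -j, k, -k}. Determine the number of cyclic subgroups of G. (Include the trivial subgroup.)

5

Each element a generates a cyclic subgroup ⟨a⟩; distinct elements may generate the same one (a cyclic group of order d has φ(d) generators).
Cyclic subgroups by order — order 1: 1; order 2: 1; order 4: 3.
Total: 5.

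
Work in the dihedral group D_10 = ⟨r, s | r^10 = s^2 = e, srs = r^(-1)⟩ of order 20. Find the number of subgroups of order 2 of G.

|G| = 20 and 2 | 20, so subgroups of order 2 are possible by Lagrange.
The subgroups of order 2 are: {e, r^2s}; {e, r^3s}; {e, r^4s}; {e, r^5}; … (11 in all).
So G has 11 subgroups of order 2.

11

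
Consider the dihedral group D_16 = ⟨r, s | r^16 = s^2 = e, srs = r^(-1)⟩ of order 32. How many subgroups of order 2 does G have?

|G| = 32 and 2 | 32, so subgroups of order 2 are possible by Lagrange.
The subgroups of order 2 are: {e, r^10s}; {e, r^11s}; {e, r^12s}; {e, r^13s}; … (17 in all).
So G has 17 subgroups of order 2.

17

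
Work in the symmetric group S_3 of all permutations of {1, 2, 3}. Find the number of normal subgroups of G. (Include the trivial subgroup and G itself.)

3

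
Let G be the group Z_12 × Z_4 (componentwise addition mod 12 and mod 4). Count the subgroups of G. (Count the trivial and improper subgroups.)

30

|G| = 48, so by Lagrange every subgroup order divides 48. Divisors: 1, 2, 3, 4, 6, 8, 12, 16, 24, 48.
Subgroups by order — order 1: 1; order 2: 3; order 3: 1; order 4: 7; order 6: 3; order 8: 3; order 12: 7; order 16: 1; order 24: 3; order 48: 1.
Total: 1 + 3 + 1 + 7 + 3 + 3 + 7 + 1 + 3 + 1 = 30.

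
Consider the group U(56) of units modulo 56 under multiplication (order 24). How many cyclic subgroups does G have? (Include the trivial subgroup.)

16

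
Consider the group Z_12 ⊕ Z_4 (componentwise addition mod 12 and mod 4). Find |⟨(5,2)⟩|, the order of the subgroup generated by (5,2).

12

The order of (5,2) in Z_12 × Z_4 is lcm(ord(5) in Z_12, ord(2) in Z_4).
ord(5) = 12 and ord(2) = 2, so |⟨(5,2)⟩| = lcm(12, 2) = 12.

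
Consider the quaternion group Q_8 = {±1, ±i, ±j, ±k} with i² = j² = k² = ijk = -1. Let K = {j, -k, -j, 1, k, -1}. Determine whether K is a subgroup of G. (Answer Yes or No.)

|K| = 6 does not divide |G| = 8, so by Lagrange K is not a subgroup.

No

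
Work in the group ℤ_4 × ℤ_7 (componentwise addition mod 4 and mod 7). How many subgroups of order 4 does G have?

1

|G| = 28 and 4 | 28, so subgroups of order 4 are possible by Lagrange.
The subgroups of order 4 are: {(0,0), (1,0), (2,0), (3,0)}.
So G has 1 subgroup of order 4.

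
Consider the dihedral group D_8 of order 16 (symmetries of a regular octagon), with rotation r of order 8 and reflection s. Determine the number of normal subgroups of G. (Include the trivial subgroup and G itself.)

G has 19 subgroups. Checking conjugation-invariance by order — order 1: 1/1 normal; order 2: 1/9 normal; order 4: 1/5 normal; order 8: 3/3 normal; order 16: 1/1 normal.
Total normal subgroups: 7.

7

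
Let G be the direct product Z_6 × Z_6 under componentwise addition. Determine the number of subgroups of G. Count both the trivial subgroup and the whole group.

30

|G| = 36, so by Lagrange every subgroup order divides 36. Divisors: 1, 2, 3, 4, 6, 9, 12, 18, 36.
Subgroups by order — order 1: 1; order 2: 3; order 3: 4; order 4: 1; order 6: 12; order 9: 1; order 12: 4; order 18: 3; order 36: 1.
Total: 1 + 3 + 4 + 1 + 12 + 1 + 4 + 3 + 1 = 30.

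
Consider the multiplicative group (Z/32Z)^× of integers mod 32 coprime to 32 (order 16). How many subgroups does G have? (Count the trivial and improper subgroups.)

11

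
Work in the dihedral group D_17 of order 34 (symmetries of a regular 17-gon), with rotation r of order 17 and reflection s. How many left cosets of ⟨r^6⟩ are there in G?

2

|⟨r^6⟩| = 17 and |G| = 34.
By Lagrange, [G : H] = |G|/|H| = 34/17 = 2.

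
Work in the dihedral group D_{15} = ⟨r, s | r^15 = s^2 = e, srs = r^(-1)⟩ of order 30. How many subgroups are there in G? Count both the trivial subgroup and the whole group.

|G| = 30, so by Lagrange every subgroup order divides 30. Divisors: 1, 2, 3, 5, 6, 10, 15, 30.
Subgroups by order — order 1: 1; order 2: 15; order 3: 1; order 5: 1; order 6: 5; order 10: 3; order 15: 1; order 30: 1.
Total: 1 + 15 + 1 + 1 + 5 + 3 + 1 + 1 = 28.

28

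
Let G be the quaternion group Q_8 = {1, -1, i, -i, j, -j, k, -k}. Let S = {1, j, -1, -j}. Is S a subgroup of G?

|S| = 4 divides |G| = 8, consistent with Lagrange.
S contains the identity, every element's inverse is in S, and S is closed under ·: it is a subgroup.
In fact S = ⟨j⟩.

Yes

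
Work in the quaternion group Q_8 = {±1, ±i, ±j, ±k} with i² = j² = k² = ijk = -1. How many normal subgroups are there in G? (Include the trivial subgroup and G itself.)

6

G has 6 subgroups. Checking conjugation-invariance by order — order 1: 1/1 normal; order 2: 1/1 normal; order 4: 3/3 normal; order 8: 1/1 normal.
Total normal subgroups: 6.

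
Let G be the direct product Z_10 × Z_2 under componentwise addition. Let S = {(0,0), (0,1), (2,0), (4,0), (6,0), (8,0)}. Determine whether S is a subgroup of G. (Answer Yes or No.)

|S| = 6 does not divide |G| = 20, so by Lagrange S is not a subgroup.

No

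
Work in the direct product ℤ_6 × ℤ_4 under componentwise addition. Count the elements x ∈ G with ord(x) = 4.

4

An element (a,b) has order lcm(ord(a), ord(b)); count pairs with lcm equal to 4.
Enumerating gives 4 such elements.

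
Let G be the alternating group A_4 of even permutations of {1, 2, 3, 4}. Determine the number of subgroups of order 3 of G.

|G| = 12 and 3 | 12, so subgroups of order 3 are possible by Lagrange.
The subgroups of order 3 are: {e, (1 2 3), (1 3 2)}; {e, (1 2 4), (1 4 2)}; {e, (1 3 4), (1 4 3)}; {e, (2 3 4), (2 4 3)}.
So G has 4 subgroups of order 3.

4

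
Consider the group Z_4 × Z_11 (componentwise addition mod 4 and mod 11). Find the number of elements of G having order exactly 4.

2

An element (a,b) has order lcm(ord(a), ord(b)); count pairs with lcm equal to 4.
Enumerating gives 2 such elements.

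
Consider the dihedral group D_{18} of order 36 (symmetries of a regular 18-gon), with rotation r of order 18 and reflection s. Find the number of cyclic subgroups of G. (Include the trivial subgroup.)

Group the elements of G by the cyclic subgroup they generate; each cyclic subgroup of order d accounts for φ(d) elements.
Cyclic subgroups by order — order 1: 1; order 2: 19; order 3: 1; order 6: 1; order 9: 1; order 18: 1.
Total: 24.

24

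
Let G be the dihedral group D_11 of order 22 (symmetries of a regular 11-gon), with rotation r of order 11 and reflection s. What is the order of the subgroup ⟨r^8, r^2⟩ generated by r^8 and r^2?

|⟨r^8⟩| = 11 and |⟨r^2⟩| = 11, so |H| is a multiple of lcm(11, 11) = 11 and divides |G| = 22.
Closing under the operation: H = {e, r, r^2, r^3, r^4, r^5, r^6, r^7, r^8, r^9, r^10}, so |H| = 11.

11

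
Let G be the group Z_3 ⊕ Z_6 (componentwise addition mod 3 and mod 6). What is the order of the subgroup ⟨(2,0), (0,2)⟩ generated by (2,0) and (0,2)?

9

|⟨(2,0)⟩| = 3 and |⟨(0,2)⟩| = 3, so |H| is a multiple of lcm(3, 3) = 3 and divides |G| = 18.
Closing under the operation: H = {(0,0), (0,2), (0,4), (1,0), (1,2), (1,4), (2,0), (2,2), (2,4)}, so |H| = 9.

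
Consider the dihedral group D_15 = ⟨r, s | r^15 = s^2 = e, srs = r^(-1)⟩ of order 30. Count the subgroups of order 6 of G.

5

|G| = 30 and 6 | 30, so subgroups of order 6 are possible by Lagrange.
The subgroups of order 6 are: {e, r^5, r^10, s, r^5s, r^10s}; {e, r^5, r^10, rs, r^6s, r^11s}; {e, r^5, r^10, r^2s, r^7s, r^12s}; {e, r^5, r^10, r^3s, r^8s, r^13s}; … (5 in all).
So G has 5 subgroups of order 6.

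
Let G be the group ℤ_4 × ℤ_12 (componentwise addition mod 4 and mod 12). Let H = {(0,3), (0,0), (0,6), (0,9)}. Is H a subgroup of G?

|H| = 4 divides |G| = 48, consistent with Lagrange.
H contains the identity, every element's inverse is in H, and H is closed under +: it is a subgroup.
In fact H = ⟨(0,3)⟩.

Yes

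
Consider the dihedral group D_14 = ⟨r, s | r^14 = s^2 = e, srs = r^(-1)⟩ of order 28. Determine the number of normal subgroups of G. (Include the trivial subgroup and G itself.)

7

G has 28 subgroups. Checking conjugation-invariance by order — order 1: 1/1 normal; order 2: 1/15 normal; order 4: 0/7 normal; order 7: 1/1 normal; order 14: 3/3 normal; order 28: 1/1 normal.
Total normal subgroups: 7.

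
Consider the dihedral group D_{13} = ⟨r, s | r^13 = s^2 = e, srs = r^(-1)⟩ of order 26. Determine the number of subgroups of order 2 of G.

13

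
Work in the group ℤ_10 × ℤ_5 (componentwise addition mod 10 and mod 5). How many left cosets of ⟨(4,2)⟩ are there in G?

10

|⟨(4,2)⟩| = 5 and |G| = 50.
By Lagrange, [G : H] = |G|/|H| = 50/5 = 10.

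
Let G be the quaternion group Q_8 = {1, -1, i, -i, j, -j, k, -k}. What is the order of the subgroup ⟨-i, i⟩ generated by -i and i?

4

|⟨-i⟩| = 4 and |⟨i⟩| = 4, so |H| is a multiple of lcm(4, 4) = 4 and divides |G| = 8.
Closing under the operation: H = {1, -1, i, -i}, so |H| = 4.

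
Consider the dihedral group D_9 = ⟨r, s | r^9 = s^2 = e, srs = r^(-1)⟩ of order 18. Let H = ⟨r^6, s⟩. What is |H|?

6

|⟨r^6⟩| = 3 and |⟨s⟩| = 2, so |H| is a multiple of lcm(3, 2) = 6 and divides |G| = 18.
Closing under the operation: H = {e, r^3, r^6, s, r^3s, r^6s}, so |H| = 6.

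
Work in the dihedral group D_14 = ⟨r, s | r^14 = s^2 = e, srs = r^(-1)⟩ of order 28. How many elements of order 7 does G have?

6

The elements of order 7 are: r^2, r^4, r^6, r^8, r^10, r^12.
That's 6.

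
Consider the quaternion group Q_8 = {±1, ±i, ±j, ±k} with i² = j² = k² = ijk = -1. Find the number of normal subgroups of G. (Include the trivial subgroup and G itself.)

6

G has 6 subgroups. Checking conjugation-invariance by order — order 1: 1/1 normal; order 2: 1/1 normal; order 4: 3/3 normal; order 8: 1/1 normal.
Total normal subgroups: 6.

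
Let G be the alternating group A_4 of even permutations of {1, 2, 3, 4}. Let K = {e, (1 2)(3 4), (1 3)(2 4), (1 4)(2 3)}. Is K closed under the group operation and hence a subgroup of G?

|K| = 4 divides |G| = 12, consistent with Lagrange.
K contains the identity, every element's inverse is in K, and K is closed under ∘: it is a subgroup.

Yes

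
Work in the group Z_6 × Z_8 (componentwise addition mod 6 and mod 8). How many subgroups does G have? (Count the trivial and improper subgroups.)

22

|G| = 48, so by Lagrange every subgroup order divides 48. Divisors: 1, 2, 3, 4, 6, 8, 12, 16, 24, 48.
Subgroups by order — order 1: 1; order 2: 3; order 3: 1; order 4: 3; order 6: 3; order 8: 3; order 12: 3; order 16: 1; order 24: 3; order 48: 1.
Total: 1 + 3 + 1 + 3 + 3 + 3 + 3 + 1 + 3 + 1 = 22.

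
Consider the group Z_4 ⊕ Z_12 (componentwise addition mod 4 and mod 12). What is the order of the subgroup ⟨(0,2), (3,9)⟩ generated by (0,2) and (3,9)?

|⟨(0,2)⟩| = 6 and |⟨(3,9)⟩| = 4, so |H| is a multiple of lcm(6, 4) = 12 and divides |G| = 48.
Closing under the operation: H = {(0,0), (0,2), (0,4), (0,6), (0,8), (0,10), (1,1), (1,3), (1,5), (1,7), (1,9), (1,11), (2,0), (2,2), (2,4), (2,6), (2,8), (2,10), (3,1), (3,3), (3,5), (3,7), (3,9), (3,11)}, so |H| = 24.

24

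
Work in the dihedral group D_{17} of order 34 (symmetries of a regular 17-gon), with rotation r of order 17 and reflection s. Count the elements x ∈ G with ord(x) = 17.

Enumerating element orders in G gives 16 elements of order 17.

16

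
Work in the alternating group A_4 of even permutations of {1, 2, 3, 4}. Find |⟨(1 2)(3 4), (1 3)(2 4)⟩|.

|⟨(1 2)(3 4)⟩| = 2 and |⟨(1 3)(2 4)⟩| = 2, so |H| is a multiple of lcm(2, 2) = 2 and divides |G| = 12.
Closing under the operation: H = {e, (1 2)(3 4), (1 3)(2 4), (1 4)(2 3)}, so |H| = 4.

4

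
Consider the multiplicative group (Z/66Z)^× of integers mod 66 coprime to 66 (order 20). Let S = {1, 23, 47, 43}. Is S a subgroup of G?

47 ∈ S but its inverse 59 ∉ S, so S is not a subgroup.

No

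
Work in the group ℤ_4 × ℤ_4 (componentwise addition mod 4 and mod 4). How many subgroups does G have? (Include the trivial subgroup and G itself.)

15

|G| = 16, so by Lagrange every subgroup order divides 16. Divisors: 1, 2, 4, 8, 16.
Subgroups by order — order 1: 1; order 2: 3; order 4: 7; order 8: 3; order 16: 1.
Total: 1 + 3 + 7 + 3 + 1 = 15.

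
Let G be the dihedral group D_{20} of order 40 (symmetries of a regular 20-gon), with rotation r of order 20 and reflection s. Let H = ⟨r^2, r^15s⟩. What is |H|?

20

|⟨r^2⟩| = 10 and |⟨r^15s⟩| = 2, so |H| is a multiple of lcm(10, 2) = 10 and divides |G| = 40.
Closing under the operation: H = {e, r^2, r^4, r^6, r^8, r^10, r^12, r^14, r^16, r^18, rs, r^3s, r^5s, r^7s, r^9s, r^11s, r^13s, r^15s, r^17s, r^19s}, so |H| = 20.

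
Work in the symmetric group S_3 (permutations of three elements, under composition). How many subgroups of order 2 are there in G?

|G| = 6 and 2 | 6, so subgroups of order 2 are possible by Lagrange.
The subgroups of order 2 are: {e, (1 2)}; {e, (1 3)}; {e, (2 3)}.
So G has 3 subgroups of order 2.

3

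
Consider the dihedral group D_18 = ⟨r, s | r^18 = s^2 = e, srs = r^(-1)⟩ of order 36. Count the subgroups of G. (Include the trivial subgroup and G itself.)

|G| = 36, so by Lagrange every subgroup order divides 36. Divisors: 1, 2, 3, 4, 6, 9, 12, 18, 36.
Subgroups by order — order 1: 1; order 2: 19; order 3: 1; order 4: 9; order 6: 7; order 9: 1; order 12: 3; order 18: 3; order 36: 1.
Total: 1 + 19 + 1 + 9 + 7 + 1 + 3 + 3 + 1 = 45.

45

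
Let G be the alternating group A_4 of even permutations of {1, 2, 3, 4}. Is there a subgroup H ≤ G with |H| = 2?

Yes

2 | 12. A subgroup of order 2 is {e, (1 2)(3 4)}.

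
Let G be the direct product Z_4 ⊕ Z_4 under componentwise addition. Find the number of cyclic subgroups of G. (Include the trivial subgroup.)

A cyclic subgroup of order d is generated by each of its φ(d) elements of order d, so the cyclic subgroups of order d number (#elements of order d)/φ(d).
Cyclic subgroups by order — order 1: 1; order 2: 3; order 4: 6.
Total: 10.

10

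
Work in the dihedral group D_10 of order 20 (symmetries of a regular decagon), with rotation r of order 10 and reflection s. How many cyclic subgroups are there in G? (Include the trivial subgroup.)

A cyclic subgroup of order d is generated by each of its φ(d) elements of order d, so the cyclic subgroups of order d number (#elements of order d)/φ(d).
Cyclic subgroups by order — order 1: 1; order 2: 11; order 5: 1; order 10: 1.
Total: 14.

14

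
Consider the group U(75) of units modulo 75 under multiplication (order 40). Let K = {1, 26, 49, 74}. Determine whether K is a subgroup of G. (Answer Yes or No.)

Yes

|K| = 4 divides |G| = 40, consistent with Lagrange.
K contains the identity, every element's inverse is in K, and K is closed under ·: it is a subgroup.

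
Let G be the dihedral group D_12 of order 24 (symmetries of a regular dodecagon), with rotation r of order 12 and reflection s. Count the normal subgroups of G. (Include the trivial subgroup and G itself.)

9

G has 34 subgroups. Checking conjugation-invariance by order — order 1: 1/1 normal; order 2: 1/13 normal; order 3: 1/1 normal; order 4: 1/7 normal; order 6: 1/5 normal; order 8: 0/3 normal; order 12: 3/3 normal; order 24: 1/1 normal.
Total normal subgroups: 9.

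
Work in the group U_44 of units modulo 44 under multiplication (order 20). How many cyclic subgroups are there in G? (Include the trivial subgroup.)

8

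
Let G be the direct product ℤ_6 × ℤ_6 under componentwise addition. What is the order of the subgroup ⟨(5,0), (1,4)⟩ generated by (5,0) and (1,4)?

18

|⟨(5,0)⟩| = 6 and |⟨(1,4)⟩| = 6, so |H| is a multiple of lcm(6, 6) = 6 and divides |G| = 36.
Closing under the operation: H = {(0,0), (0,2), (0,4), (1,0), (1,2), (1,4), (2,0), (2,2), (2,4), (3,0), (3,2), (3,4), (4,0), (4,2), (4,4), (5,0), (5,2), (5,4)}, so |H| = 18.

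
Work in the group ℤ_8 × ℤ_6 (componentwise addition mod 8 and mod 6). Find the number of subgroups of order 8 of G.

3

|G| = 48 and 8 | 48, so subgroups of order 8 are possible by Lagrange.
The subgroups of order 8 are: {(0,0), (0,3), (2,0), (2,3), (4,0), (4,3), (6,0), (6,3)}; {(0,0), (1,0), (2,0), (3,0), (4,0), (5,0), (6,0), (7,0)}; {(0,0), (1,3), (2,0), (3,3), (4,0), (5,3), (6,0), (7,3)}.
So G has 3 subgroups of order 8.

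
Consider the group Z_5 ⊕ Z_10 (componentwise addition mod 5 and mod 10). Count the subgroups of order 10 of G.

6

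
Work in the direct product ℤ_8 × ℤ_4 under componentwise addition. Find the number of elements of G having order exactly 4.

An element (a,b) has order lcm(ord(a), ord(b)); count pairs with lcm equal to 4.
Enumerating gives 12 such elements.

12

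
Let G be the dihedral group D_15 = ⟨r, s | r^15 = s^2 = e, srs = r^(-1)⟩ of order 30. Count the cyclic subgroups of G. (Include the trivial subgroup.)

A cyclic subgroup of order d is generated by each of its φ(d) elements of order d, so the cyclic subgroups of order d number (#elements of order d)/φ(d).
Cyclic subgroups by order — order 1: 1; order 2: 15; order 3: 1; order 5: 1; order 15: 1.
Total: 19.

19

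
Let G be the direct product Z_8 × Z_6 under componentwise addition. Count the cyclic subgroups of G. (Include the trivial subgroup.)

Each element a generates a cyclic subgroup ⟨a⟩; distinct elements may generate the same one (a cyclic group of order d has φ(d) generators).
Cyclic subgroups by order — order 1: 1; order 2: 3; order 3: 1; order 4: 2; order 6: 3; order 8: 2; order 12: 2; order 24: 2.
Total: 16.

16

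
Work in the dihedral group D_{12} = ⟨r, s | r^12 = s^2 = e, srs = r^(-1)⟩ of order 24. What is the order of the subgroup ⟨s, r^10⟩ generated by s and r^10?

|⟨s⟩| = 2 and |⟨r^10⟩| = 6, so |H| is a multiple of lcm(2, 6) = 6 and divides |G| = 24.
Closing under the operation: H = {e, r^2, r^4, r^6, r^8, r^10, s, r^2s, r^4s, r^6s, r^8s, r^10s}, so |H| = 12.

12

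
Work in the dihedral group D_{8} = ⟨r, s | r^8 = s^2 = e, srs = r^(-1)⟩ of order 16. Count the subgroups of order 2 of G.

9

|G| = 16 and 2 | 16, so subgroups of order 2 are possible by Lagrange.
The subgroups of order 2 are: {e, r^2s}; {e, r^3s}; {e, r^4}; {e, r^4s}; … (9 in all).
So G has 9 subgroups of order 2.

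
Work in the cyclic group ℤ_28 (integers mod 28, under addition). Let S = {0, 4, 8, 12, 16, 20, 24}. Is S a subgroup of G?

Yes

|S| = 7 divides |G| = 28, consistent with Lagrange.
S contains the identity, every element's inverse is in S, and S is closed under +: it is a subgroup.
In fact S = ⟨16⟩.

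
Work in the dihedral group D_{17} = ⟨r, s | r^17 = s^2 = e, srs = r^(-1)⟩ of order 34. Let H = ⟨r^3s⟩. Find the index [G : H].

|⟨r^3s⟩| = 2 and |G| = 34.
By Lagrange, [G : H] = |G|/|H| = 34/2 = 17.

17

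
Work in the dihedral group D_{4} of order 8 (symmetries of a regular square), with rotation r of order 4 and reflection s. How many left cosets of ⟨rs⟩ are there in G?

|⟨rs⟩| = 2 and |G| = 8.
By Lagrange, [G : H] = |G|/|H| = 8/2 = 4.

4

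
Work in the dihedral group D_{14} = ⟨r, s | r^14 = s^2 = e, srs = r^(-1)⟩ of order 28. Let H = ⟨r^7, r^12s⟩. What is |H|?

|⟨r^7⟩| = 2 and |⟨r^12s⟩| = 2, so |H| is a multiple of lcm(2, 2) = 2 and divides |G| = 28.
Closing under the operation: H = {e, r^7, r^5s, r^12s}, so |H| = 4.

4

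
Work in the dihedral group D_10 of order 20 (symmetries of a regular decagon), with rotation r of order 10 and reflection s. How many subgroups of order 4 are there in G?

5

|G| = 20 and 4 | 20, so subgroups of order 4 are possible by Lagrange.
The subgroups of order 4 are: {e, r^5, r^2s, r^7s}; {e, r^5, r^3s, r^8s}; {e, r^5, r^4s, r^9s}; {e, r^5, s, r^5s}; … (5 in all).
So G has 5 subgroups of order 4.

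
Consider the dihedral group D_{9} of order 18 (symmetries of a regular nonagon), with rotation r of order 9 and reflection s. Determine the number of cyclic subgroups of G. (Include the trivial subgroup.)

A cyclic subgroup of order d is generated by each of its φ(d) elements of order d, so the cyclic subgroups of order d number (#elements of order d)/φ(d).
Cyclic subgroups by order — order 1: 1; order 2: 9; order 3: 1; order 9: 1.
Total: 12.

12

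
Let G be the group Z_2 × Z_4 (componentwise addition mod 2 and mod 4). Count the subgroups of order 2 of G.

|G| = 8 and 2 | 8, so subgroups of order 2 are possible by Lagrange.
The subgroups of order 2 are: {(0,0), (0,2)}; {(0,0), (1,0)}; {(0,0), (1,2)}.
So G has 3 subgroups of order 2.

3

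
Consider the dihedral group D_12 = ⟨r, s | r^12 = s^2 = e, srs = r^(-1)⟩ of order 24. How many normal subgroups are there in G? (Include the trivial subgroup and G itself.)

9

G has 34 subgroups. Checking conjugation-invariance by order — order 1: 1/1 normal; order 2: 1/13 normal; order 3: 1/1 normal; order 4: 1/7 normal; order 6: 1/5 normal; order 8: 0/3 normal; order 12: 3/3 normal; order 24: 1/1 normal.
Total normal subgroups: 9.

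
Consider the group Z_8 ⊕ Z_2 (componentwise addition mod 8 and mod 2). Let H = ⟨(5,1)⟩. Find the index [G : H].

|⟨(5,1)⟩| = 8 and |G| = 16.
By Lagrange, [G : H] = |G|/|H| = 16/8 = 2.

2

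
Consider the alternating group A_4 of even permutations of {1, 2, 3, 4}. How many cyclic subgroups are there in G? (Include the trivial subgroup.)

Each element a generates a cyclic subgroup ⟨a⟩; distinct elements may generate the same one (a cyclic group of order d has φ(d) generators).
Cyclic subgroups by order — order 1: 1; order 2: 3; order 3: 4.
Total: 8.

8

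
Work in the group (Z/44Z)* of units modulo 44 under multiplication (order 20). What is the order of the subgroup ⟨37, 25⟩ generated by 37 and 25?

|⟨37⟩| = 5 and |⟨25⟩| = 5, so |H| is a multiple of lcm(5, 5) = 5 and divides |G| = 20.
Closing under the operation: H = {1, 5, 9, 25, 37}, so |H| = 5.

5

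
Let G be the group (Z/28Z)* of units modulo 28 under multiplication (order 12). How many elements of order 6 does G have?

The elements of order 6 are: 3, 5, 11, 17, 19, 23.
That's 6.

6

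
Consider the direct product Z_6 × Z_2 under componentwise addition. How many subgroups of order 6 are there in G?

|G| = 12 and 6 | 12, so subgroups of order 6 are possible by Lagrange.
The subgroups of order 6 are: {(0,0), (0,1), (2,0), (2,1), (4,0), (4,1)}; {(0,0), (1,0), (2,0), (3,0), (4,0), (5,0)}; {(0,0), (1,1), (2,0), (3,1), (4,0), (5,1)}.
So G has 3 subgroups of order 6.

3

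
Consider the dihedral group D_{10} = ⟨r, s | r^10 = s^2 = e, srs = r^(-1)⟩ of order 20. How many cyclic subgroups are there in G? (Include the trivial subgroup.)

14

Each element a generates a cyclic subgroup ⟨a⟩; distinct elements may generate the same one (a cyclic group of order d has φ(d) generators).
Cyclic subgroups by order — order 1: 1; order 2: 11; order 5: 1; order 10: 1.
Total: 14.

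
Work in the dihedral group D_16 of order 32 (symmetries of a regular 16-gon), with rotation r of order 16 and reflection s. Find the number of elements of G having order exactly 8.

4

The elements of order 8 are: r^2, r^6, r^10, r^14.
That's 4.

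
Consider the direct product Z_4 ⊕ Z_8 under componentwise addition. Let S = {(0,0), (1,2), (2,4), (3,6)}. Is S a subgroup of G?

|S| = 4 divides |G| = 32, consistent with Lagrange.
S contains the identity, every element's inverse is in S, and S is closed under +: it is a subgroup.
In fact S = ⟨(1,2)⟩.

Yes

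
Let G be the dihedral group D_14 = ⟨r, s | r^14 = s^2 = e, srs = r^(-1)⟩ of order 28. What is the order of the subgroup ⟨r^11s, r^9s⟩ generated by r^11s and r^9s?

|⟨r^11s⟩| = 2 and |⟨r^9s⟩| = 2, so |H| is a multiple of lcm(2, 2) = 2 and divides |G| = 28.
Closing under the operation: H = {e, r^2, r^4, r^6, r^8, r^10, r^12, rs, r^3s, r^5s, r^7s, r^9s, r^11s, r^13s}, so |H| = 14.

14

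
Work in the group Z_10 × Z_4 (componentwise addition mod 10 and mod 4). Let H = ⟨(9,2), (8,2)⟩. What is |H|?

20

|⟨(9,2)⟩| = 10 and |⟨(8,2)⟩| = 10, so |H| is a multiple of lcm(10, 10) = 10 and divides |G| = 40.
Closing under the operation: H = {(0,0), (0,2), (1,0), (1,2), (2,0), (2,2), (3,0), (3,2), (4,0), (4,2), (5,0), (5,2), (6,0), (6,2), (7,0), (7,2), (8,0), (8,2), (9,0), (9,2)}, so |H| = 20.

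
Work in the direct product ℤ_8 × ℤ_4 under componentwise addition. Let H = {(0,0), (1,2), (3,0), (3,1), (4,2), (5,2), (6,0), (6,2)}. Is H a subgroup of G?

(6,2) ∈ H but its inverse (2,2) ∉ H, so H is not a subgroup.

No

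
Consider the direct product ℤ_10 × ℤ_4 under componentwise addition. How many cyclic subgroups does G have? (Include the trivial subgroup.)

12

Group the elements of G by the cyclic subgroup they generate; each cyclic subgroup of order d accounts for φ(d) elements.
Cyclic subgroups by order — order 1: 1; order 2: 3; order 4: 2; order 5: 1; order 10: 3; order 20: 2.
Total: 12.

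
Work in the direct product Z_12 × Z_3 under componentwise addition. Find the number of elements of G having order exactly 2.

1

An element (a,b) has order lcm(ord(a), ord(b)); count pairs with lcm equal to 2.
Enumerating gives 1 such elements.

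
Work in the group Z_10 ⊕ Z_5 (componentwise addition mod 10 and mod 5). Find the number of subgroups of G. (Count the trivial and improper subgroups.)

16

|G| = 50, so by Lagrange every subgroup order divides 50. Divisors: 1, 2, 5, 10, 25, 50.
Subgroups by order — order 1: 1; order 2: 1; order 5: 6; order 10: 6; order 25: 1; order 50: 1.
Total: 1 + 1 + 6 + 6 + 1 + 1 = 16.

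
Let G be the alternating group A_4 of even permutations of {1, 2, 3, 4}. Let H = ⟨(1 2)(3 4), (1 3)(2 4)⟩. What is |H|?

4

|⟨(1 2)(3 4)⟩| = 2 and |⟨(1 3)(2 4)⟩| = 2, so |H| is a multiple of lcm(2, 2) = 2 and divides |G| = 12.
Closing under the operation: H = {e, (1 2)(3 4), (1 3)(2 4), (1 4)(2 3)}, so |H| = 4.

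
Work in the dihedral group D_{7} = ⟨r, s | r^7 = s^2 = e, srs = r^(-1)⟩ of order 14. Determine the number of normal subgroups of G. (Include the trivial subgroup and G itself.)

3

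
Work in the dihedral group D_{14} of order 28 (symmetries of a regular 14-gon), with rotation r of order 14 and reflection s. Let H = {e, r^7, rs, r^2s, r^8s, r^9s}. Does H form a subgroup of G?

No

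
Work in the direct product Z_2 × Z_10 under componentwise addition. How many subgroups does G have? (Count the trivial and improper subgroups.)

10

|G| = 20, so by Lagrange every subgroup order divides 20. Divisors: 1, 2, 4, 5, 10, 20.
Subgroups by order — order 1: 1; order 2: 3; order 4: 1; order 5: 1; order 10: 3; order 20: 1.
Total: 1 + 3 + 1 + 1 + 3 + 1 = 10.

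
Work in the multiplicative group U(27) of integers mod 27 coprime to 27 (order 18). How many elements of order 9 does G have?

6

The elements of order 9 are: 4, 7, 13, 16, 22, 25.
That's 6.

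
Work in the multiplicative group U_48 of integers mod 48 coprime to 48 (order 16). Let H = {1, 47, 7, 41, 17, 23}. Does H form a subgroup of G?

|H| = 6 does not divide |G| = 16, so by Lagrange H is not a subgroup.

No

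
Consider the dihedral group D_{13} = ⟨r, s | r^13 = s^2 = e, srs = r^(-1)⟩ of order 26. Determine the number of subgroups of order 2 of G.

|G| = 26 and 2 | 26, so subgroups of order 2 are possible by Lagrange.
The subgroups of order 2 are: {e, r^10s}; {e, r^11s}; {e, r^12s}; {e, r^2s}; … (13 in all).
So G has 13 subgroups of order 2.

13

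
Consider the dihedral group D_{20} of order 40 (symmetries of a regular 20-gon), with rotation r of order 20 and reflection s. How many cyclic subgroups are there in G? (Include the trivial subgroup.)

Group the elements of G by the cyclic subgroup they generate; each cyclic subgroup of order d accounts for φ(d) elements.
Cyclic subgroups by order — order 1: 1; order 2: 21; order 4: 1; order 5: 1; order 10: 1; order 20: 1.
Total: 26.

26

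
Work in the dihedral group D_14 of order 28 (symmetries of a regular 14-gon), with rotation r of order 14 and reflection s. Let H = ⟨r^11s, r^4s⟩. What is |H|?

4

|⟨r^11s⟩| = 2 and |⟨r^4s⟩| = 2, so |H| is a multiple of lcm(2, 2) = 2 and divides |G| = 28.
Closing under the operation: H = {e, r^7, r^4s, r^11s}, so |H| = 4.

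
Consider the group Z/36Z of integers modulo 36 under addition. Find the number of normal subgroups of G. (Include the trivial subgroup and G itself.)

G is abelian, so every subgroup is normal.
G has 9 subgroups in total, hence 9 normal subgroups.

9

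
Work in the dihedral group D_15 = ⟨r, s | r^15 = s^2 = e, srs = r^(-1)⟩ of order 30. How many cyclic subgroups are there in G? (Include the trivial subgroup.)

Group the elements of G by the cyclic subgroup they generate; each cyclic subgroup of order d accounts for φ(d) elements.
Cyclic subgroups by order — order 1: 1; order 2: 15; order 3: 1; order 5: 1; order 15: 1.
Total: 19.

19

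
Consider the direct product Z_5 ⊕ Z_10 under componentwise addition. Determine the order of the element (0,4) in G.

The order of (0,4) in Z_5 × Z_10 is lcm(ord(0) in Z_5, ord(4) in Z_10).
ord(0) = 1 and ord(4) = 5, so |⟨(0,4)⟩| = lcm(1, 5) = 5.

5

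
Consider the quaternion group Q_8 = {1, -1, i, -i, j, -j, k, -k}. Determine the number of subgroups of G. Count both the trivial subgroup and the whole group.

6

|G| = 8, so by Lagrange every subgroup order divides 8. Divisors: 1, 2, 4, 8.
Subgroups by order — order 1: 1; order 2: 1; order 4: 3; order 8: 1.
Total: 1 + 1 + 3 + 1 = 6.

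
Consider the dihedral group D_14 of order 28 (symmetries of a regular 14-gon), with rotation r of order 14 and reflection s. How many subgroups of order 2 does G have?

|G| = 28 and 2 | 28, so subgroups of order 2 are possible by Lagrange.
The subgroups of order 2 are: {e, r^10s}; {e, r^11s}; {e, r^12s}; {e, r^13s}; … (15 in all).
So G has 15 subgroups of order 2.

15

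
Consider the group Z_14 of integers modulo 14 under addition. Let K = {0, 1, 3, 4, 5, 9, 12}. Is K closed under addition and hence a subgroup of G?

1 ∈ K but its inverse 13 ∉ K, so K is not a subgroup.

No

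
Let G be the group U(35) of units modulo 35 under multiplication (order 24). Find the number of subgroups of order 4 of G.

|G| = 24 and 4 | 24, so subgroups of order 4 are possible by Lagrange.
The subgroups of order 4 are: {1, 13, 27, 29}; {1, 8, 22, 29}; {1, 6, 29, 34}.
So G has 3 subgroups of order 4.

3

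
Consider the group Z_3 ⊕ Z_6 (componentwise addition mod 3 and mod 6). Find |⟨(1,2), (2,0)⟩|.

|⟨(1,2)⟩| = 3 and |⟨(2,0)⟩| = 3, so |H| is a multiple of lcm(3, 3) = 3 and divides |G| = 18.
Closing under the operation: H = {(0,0), (0,2), (0,4), (1,0), (1,2), (1,4), (2,0), (2,2), (2,4)}, so |H| = 9.

9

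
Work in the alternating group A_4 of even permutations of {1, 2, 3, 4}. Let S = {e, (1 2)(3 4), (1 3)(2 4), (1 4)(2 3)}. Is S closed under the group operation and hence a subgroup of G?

Yes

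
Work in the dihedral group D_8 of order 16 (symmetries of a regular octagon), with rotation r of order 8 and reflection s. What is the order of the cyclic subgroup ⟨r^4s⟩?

Computing powers of r^4s: the smallest k with (r^4s)^k = e is k = 2.

2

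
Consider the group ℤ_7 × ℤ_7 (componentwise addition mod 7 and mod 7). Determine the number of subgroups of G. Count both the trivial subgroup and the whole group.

|G| = 49, so by Lagrange every subgroup order divides 49. Divisors: 1, 7, 49.
Subgroups by order — order 1: 1; order 7: 8; order 49: 1.
Total: 1 + 8 + 1 = 10.

10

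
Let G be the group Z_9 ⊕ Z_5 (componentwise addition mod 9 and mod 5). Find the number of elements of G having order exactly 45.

24

An element (a,b) has order lcm(ord(a), ord(b)); count pairs with lcm equal to 45.
Enumerating gives 24 such elements.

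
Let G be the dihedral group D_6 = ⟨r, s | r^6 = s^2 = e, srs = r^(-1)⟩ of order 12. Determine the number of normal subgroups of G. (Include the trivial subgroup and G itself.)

7

G has 16 subgroups. Checking conjugation-invariance by order — order 1: 1/1 normal; order 2: 1/7 normal; order 3: 1/1 normal; order 4: 0/3 normal; order 6: 3/3 normal; order 12: 1/1 normal.
Total normal subgroups: 7.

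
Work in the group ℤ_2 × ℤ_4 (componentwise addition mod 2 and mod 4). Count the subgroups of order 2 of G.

3

|G| = 8 and 2 | 8, so subgroups of order 2 are possible by Lagrange.
The subgroups of order 2 are: {(0,0), (0,2)}; {(0,0), (1,0)}; {(0,0), (1,2)}.
So G has 3 subgroups of order 2.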